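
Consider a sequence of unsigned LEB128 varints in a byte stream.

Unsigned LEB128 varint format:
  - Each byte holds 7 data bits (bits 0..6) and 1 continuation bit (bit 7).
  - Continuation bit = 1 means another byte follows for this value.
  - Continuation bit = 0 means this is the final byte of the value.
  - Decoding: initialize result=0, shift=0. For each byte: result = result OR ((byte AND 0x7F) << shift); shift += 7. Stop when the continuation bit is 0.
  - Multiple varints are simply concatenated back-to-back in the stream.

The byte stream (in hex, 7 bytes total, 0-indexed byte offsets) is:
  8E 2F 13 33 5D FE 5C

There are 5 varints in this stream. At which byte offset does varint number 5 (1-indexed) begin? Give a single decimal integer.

Answer: 5

Derivation:
  byte[0]=0x8E cont=1 payload=0x0E=14: acc |= 14<<0 -> acc=14 shift=7
  byte[1]=0x2F cont=0 payload=0x2F=47: acc |= 47<<7 -> acc=6030 shift=14 [end]
Varint 1: bytes[0:2] = 8E 2F -> value 6030 (2 byte(s))
  byte[2]=0x13 cont=0 payload=0x13=19: acc |= 19<<0 -> acc=19 shift=7 [end]
Varint 2: bytes[2:3] = 13 -> value 19 (1 byte(s))
  byte[3]=0x33 cont=0 payload=0x33=51: acc |= 51<<0 -> acc=51 shift=7 [end]
Varint 3: bytes[3:4] = 33 -> value 51 (1 byte(s))
  byte[4]=0x5D cont=0 payload=0x5D=93: acc |= 93<<0 -> acc=93 shift=7 [end]
Varint 4: bytes[4:5] = 5D -> value 93 (1 byte(s))
  byte[5]=0xFE cont=1 payload=0x7E=126: acc |= 126<<0 -> acc=126 shift=7
  byte[6]=0x5C cont=0 payload=0x5C=92: acc |= 92<<7 -> acc=11902 shift=14 [end]
Varint 5: bytes[5:7] = FE 5C -> value 11902 (2 byte(s))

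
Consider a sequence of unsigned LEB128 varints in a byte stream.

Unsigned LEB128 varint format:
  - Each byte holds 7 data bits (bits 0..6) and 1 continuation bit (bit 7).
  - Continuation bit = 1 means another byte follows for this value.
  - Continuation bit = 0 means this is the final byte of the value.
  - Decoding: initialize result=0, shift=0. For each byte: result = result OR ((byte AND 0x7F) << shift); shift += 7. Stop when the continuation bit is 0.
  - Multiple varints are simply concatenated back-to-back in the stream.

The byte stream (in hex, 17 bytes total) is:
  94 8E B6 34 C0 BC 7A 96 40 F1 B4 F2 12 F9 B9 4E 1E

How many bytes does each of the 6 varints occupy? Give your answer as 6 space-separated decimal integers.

Answer: 4 3 2 4 3 1

Derivation:
  byte[0]=0x94 cont=1 payload=0x14=20: acc |= 20<<0 -> acc=20 shift=7
  byte[1]=0x8E cont=1 payload=0x0E=14: acc |= 14<<7 -> acc=1812 shift=14
  byte[2]=0xB6 cont=1 payload=0x36=54: acc |= 54<<14 -> acc=886548 shift=21
  byte[3]=0x34 cont=0 payload=0x34=52: acc |= 52<<21 -> acc=109938452 shift=28 [end]
Varint 1: bytes[0:4] = 94 8E B6 34 -> value 109938452 (4 byte(s))
  byte[4]=0xC0 cont=1 payload=0x40=64: acc |= 64<<0 -> acc=64 shift=7
  byte[5]=0xBC cont=1 payload=0x3C=60: acc |= 60<<7 -> acc=7744 shift=14
  byte[6]=0x7A cont=0 payload=0x7A=122: acc |= 122<<14 -> acc=2006592 shift=21 [end]
Varint 2: bytes[4:7] = C0 BC 7A -> value 2006592 (3 byte(s))
  byte[7]=0x96 cont=1 payload=0x16=22: acc |= 22<<0 -> acc=22 shift=7
  byte[8]=0x40 cont=0 payload=0x40=64: acc |= 64<<7 -> acc=8214 shift=14 [end]
Varint 3: bytes[7:9] = 96 40 -> value 8214 (2 byte(s))
  byte[9]=0xF1 cont=1 payload=0x71=113: acc |= 113<<0 -> acc=113 shift=7
  byte[10]=0xB4 cont=1 payload=0x34=52: acc |= 52<<7 -> acc=6769 shift=14
  byte[11]=0xF2 cont=1 payload=0x72=114: acc |= 114<<14 -> acc=1874545 shift=21
  byte[12]=0x12 cont=0 payload=0x12=18: acc |= 18<<21 -> acc=39623281 shift=28 [end]
Varint 4: bytes[9:13] = F1 B4 F2 12 -> value 39623281 (4 byte(s))
  byte[13]=0xF9 cont=1 payload=0x79=121: acc |= 121<<0 -> acc=121 shift=7
  byte[14]=0xB9 cont=1 payload=0x39=57: acc |= 57<<7 -> acc=7417 shift=14
  byte[15]=0x4E cont=0 payload=0x4E=78: acc |= 78<<14 -> acc=1285369 shift=21 [end]
Varint 5: bytes[13:16] = F9 B9 4E -> value 1285369 (3 byte(s))
  byte[16]=0x1E cont=0 payload=0x1E=30: acc |= 30<<0 -> acc=30 shift=7 [end]
Varint 6: bytes[16:17] = 1E -> value 30 (1 byte(s))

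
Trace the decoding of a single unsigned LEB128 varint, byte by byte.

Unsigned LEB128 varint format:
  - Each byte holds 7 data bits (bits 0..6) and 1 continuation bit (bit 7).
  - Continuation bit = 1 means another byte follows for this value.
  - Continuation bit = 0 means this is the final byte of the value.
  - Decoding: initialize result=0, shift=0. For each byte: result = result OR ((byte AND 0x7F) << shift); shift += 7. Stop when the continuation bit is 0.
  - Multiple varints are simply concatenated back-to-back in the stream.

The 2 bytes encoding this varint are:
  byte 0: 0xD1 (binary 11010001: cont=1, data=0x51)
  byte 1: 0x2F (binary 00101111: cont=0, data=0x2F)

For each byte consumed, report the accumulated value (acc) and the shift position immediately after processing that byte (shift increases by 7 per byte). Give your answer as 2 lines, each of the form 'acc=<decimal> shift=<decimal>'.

Answer: acc=81 shift=7
acc=6097 shift=14

Derivation:
byte 0=0xD1: payload=0x51=81, contrib = 81<<0 = 81; acc -> 81, shift -> 7
byte 1=0x2F: payload=0x2F=47, contrib = 47<<7 = 6016; acc -> 6097, shift -> 14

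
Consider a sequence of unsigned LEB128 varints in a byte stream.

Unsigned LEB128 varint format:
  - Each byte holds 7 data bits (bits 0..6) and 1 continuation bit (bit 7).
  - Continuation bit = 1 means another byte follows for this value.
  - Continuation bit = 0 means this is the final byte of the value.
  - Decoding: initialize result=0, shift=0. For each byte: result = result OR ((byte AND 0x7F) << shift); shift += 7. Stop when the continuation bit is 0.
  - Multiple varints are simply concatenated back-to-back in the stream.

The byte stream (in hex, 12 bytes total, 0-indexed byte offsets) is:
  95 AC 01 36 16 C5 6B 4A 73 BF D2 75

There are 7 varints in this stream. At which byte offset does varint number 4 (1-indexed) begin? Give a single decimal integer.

  byte[0]=0x95 cont=1 payload=0x15=21: acc |= 21<<0 -> acc=21 shift=7
  byte[1]=0xAC cont=1 payload=0x2C=44: acc |= 44<<7 -> acc=5653 shift=14
  byte[2]=0x01 cont=0 payload=0x01=1: acc |= 1<<14 -> acc=22037 shift=21 [end]
Varint 1: bytes[0:3] = 95 AC 01 -> value 22037 (3 byte(s))
  byte[3]=0x36 cont=0 payload=0x36=54: acc |= 54<<0 -> acc=54 shift=7 [end]
Varint 2: bytes[3:4] = 36 -> value 54 (1 byte(s))
  byte[4]=0x16 cont=0 payload=0x16=22: acc |= 22<<0 -> acc=22 shift=7 [end]
Varint 3: bytes[4:5] = 16 -> value 22 (1 byte(s))
  byte[5]=0xC5 cont=1 payload=0x45=69: acc |= 69<<0 -> acc=69 shift=7
  byte[6]=0x6B cont=0 payload=0x6B=107: acc |= 107<<7 -> acc=13765 shift=14 [end]
Varint 4: bytes[5:7] = C5 6B -> value 13765 (2 byte(s))
  byte[7]=0x4A cont=0 payload=0x4A=74: acc |= 74<<0 -> acc=74 shift=7 [end]
Varint 5: bytes[7:8] = 4A -> value 74 (1 byte(s))
  byte[8]=0x73 cont=0 payload=0x73=115: acc |= 115<<0 -> acc=115 shift=7 [end]
Varint 6: bytes[8:9] = 73 -> value 115 (1 byte(s))
  byte[9]=0xBF cont=1 payload=0x3F=63: acc |= 63<<0 -> acc=63 shift=7
  byte[10]=0xD2 cont=1 payload=0x52=82: acc |= 82<<7 -> acc=10559 shift=14
  byte[11]=0x75 cont=0 payload=0x75=117: acc |= 117<<14 -> acc=1927487 shift=21 [end]
Varint 7: bytes[9:12] = BF D2 75 -> value 1927487 (3 byte(s))

Answer: 5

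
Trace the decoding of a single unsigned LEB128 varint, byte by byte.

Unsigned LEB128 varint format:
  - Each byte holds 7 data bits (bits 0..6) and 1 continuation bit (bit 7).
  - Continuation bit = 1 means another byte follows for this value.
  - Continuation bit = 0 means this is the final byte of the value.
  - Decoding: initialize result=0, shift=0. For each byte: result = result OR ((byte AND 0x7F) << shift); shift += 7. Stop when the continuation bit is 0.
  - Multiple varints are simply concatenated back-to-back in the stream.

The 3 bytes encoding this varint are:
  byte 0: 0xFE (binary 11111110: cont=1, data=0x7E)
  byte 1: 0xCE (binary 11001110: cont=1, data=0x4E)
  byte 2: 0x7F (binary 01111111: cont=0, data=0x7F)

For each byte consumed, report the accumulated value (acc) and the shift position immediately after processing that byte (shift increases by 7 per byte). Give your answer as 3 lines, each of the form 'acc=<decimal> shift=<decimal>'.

byte 0=0xFE: payload=0x7E=126, contrib = 126<<0 = 126; acc -> 126, shift -> 7
byte 1=0xCE: payload=0x4E=78, contrib = 78<<7 = 9984; acc -> 10110, shift -> 14
byte 2=0x7F: payload=0x7F=127, contrib = 127<<14 = 2080768; acc -> 2090878, shift -> 21

Answer: acc=126 shift=7
acc=10110 shift=14
acc=2090878 shift=21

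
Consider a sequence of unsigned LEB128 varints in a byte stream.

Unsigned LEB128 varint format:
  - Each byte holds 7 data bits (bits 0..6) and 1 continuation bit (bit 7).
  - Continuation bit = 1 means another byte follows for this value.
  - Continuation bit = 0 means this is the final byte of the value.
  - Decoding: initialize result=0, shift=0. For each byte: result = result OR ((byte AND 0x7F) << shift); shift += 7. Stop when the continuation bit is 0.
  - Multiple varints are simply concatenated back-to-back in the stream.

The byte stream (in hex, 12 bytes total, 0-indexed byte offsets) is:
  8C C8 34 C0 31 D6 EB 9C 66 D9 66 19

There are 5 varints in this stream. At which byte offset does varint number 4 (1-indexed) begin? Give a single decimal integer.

Answer: 9

Derivation:
  byte[0]=0x8C cont=1 payload=0x0C=12: acc |= 12<<0 -> acc=12 shift=7
  byte[1]=0xC8 cont=1 payload=0x48=72: acc |= 72<<7 -> acc=9228 shift=14
  byte[2]=0x34 cont=0 payload=0x34=52: acc |= 52<<14 -> acc=861196 shift=21 [end]
Varint 1: bytes[0:3] = 8C C8 34 -> value 861196 (3 byte(s))
  byte[3]=0xC0 cont=1 payload=0x40=64: acc |= 64<<0 -> acc=64 shift=7
  byte[4]=0x31 cont=0 payload=0x31=49: acc |= 49<<7 -> acc=6336 shift=14 [end]
Varint 2: bytes[3:5] = C0 31 -> value 6336 (2 byte(s))
  byte[5]=0xD6 cont=1 payload=0x56=86: acc |= 86<<0 -> acc=86 shift=7
  byte[6]=0xEB cont=1 payload=0x6B=107: acc |= 107<<7 -> acc=13782 shift=14
  byte[7]=0x9C cont=1 payload=0x1C=28: acc |= 28<<14 -> acc=472534 shift=21
  byte[8]=0x66 cont=0 payload=0x66=102: acc |= 102<<21 -> acc=214382038 shift=28 [end]
Varint 3: bytes[5:9] = D6 EB 9C 66 -> value 214382038 (4 byte(s))
  byte[9]=0xD9 cont=1 payload=0x59=89: acc |= 89<<0 -> acc=89 shift=7
  byte[10]=0x66 cont=0 payload=0x66=102: acc |= 102<<7 -> acc=13145 shift=14 [end]
Varint 4: bytes[9:11] = D9 66 -> value 13145 (2 byte(s))
  byte[11]=0x19 cont=0 payload=0x19=25: acc |= 25<<0 -> acc=25 shift=7 [end]
Varint 5: bytes[11:12] = 19 -> value 25 (1 byte(s))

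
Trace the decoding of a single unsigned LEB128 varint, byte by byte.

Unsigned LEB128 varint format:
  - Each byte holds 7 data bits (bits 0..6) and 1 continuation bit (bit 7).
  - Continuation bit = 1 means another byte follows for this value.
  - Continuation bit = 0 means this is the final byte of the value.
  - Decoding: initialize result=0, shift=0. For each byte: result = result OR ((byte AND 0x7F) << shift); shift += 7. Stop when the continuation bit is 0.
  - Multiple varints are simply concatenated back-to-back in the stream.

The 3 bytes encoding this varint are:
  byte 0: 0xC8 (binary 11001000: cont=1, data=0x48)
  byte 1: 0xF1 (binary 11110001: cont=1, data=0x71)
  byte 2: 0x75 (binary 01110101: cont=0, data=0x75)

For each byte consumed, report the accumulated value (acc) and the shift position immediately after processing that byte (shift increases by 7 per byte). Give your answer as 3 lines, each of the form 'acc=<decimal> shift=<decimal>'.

Answer: acc=72 shift=7
acc=14536 shift=14
acc=1931464 shift=21

Derivation:
byte 0=0xC8: payload=0x48=72, contrib = 72<<0 = 72; acc -> 72, shift -> 7
byte 1=0xF1: payload=0x71=113, contrib = 113<<7 = 14464; acc -> 14536, shift -> 14
byte 2=0x75: payload=0x75=117, contrib = 117<<14 = 1916928; acc -> 1931464, shift -> 21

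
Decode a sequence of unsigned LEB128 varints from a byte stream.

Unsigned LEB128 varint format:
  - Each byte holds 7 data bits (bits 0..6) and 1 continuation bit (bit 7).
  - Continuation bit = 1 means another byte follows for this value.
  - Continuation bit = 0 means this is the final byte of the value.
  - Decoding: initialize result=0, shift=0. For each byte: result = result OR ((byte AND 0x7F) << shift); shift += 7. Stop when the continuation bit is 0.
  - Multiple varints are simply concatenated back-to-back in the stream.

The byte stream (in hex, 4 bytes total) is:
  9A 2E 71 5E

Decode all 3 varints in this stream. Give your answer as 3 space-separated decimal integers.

  byte[0]=0x9A cont=1 payload=0x1A=26: acc |= 26<<0 -> acc=26 shift=7
  byte[1]=0x2E cont=0 payload=0x2E=46: acc |= 46<<7 -> acc=5914 shift=14 [end]
Varint 1: bytes[0:2] = 9A 2E -> value 5914 (2 byte(s))
  byte[2]=0x71 cont=0 payload=0x71=113: acc |= 113<<0 -> acc=113 shift=7 [end]
Varint 2: bytes[2:3] = 71 -> value 113 (1 byte(s))
  byte[3]=0x5E cont=0 payload=0x5E=94: acc |= 94<<0 -> acc=94 shift=7 [end]
Varint 3: bytes[3:4] = 5E -> value 94 (1 byte(s))

Answer: 5914 113 94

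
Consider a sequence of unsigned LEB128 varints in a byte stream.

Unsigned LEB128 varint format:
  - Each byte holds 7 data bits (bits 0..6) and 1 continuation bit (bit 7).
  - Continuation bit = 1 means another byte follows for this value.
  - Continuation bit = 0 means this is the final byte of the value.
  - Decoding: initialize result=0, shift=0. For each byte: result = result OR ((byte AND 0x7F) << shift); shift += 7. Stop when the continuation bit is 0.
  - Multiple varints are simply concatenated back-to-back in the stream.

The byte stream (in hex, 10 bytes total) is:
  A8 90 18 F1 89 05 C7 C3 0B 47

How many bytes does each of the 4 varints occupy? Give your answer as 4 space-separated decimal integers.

Answer: 3 3 3 1

Derivation:
  byte[0]=0xA8 cont=1 payload=0x28=40: acc |= 40<<0 -> acc=40 shift=7
  byte[1]=0x90 cont=1 payload=0x10=16: acc |= 16<<7 -> acc=2088 shift=14
  byte[2]=0x18 cont=0 payload=0x18=24: acc |= 24<<14 -> acc=395304 shift=21 [end]
Varint 1: bytes[0:3] = A8 90 18 -> value 395304 (3 byte(s))
  byte[3]=0xF1 cont=1 payload=0x71=113: acc |= 113<<0 -> acc=113 shift=7
  byte[4]=0x89 cont=1 payload=0x09=9: acc |= 9<<7 -> acc=1265 shift=14
  byte[5]=0x05 cont=0 payload=0x05=5: acc |= 5<<14 -> acc=83185 shift=21 [end]
Varint 2: bytes[3:6] = F1 89 05 -> value 83185 (3 byte(s))
  byte[6]=0xC7 cont=1 payload=0x47=71: acc |= 71<<0 -> acc=71 shift=7
  byte[7]=0xC3 cont=1 payload=0x43=67: acc |= 67<<7 -> acc=8647 shift=14
  byte[8]=0x0B cont=0 payload=0x0B=11: acc |= 11<<14 -> acc=188871 shift=21 [end]
Varint 3: bytes[6:9] = C7 C3 0B -> value 188871 (3 byte(s))
  byte[9]=0x47 cont=0 payload=0x47=71: acc |= 71<<0 -> acc=71 shift=7 [end]
Varint 4: bytes[9:10] = 47 -> value 71 (1 byte(s))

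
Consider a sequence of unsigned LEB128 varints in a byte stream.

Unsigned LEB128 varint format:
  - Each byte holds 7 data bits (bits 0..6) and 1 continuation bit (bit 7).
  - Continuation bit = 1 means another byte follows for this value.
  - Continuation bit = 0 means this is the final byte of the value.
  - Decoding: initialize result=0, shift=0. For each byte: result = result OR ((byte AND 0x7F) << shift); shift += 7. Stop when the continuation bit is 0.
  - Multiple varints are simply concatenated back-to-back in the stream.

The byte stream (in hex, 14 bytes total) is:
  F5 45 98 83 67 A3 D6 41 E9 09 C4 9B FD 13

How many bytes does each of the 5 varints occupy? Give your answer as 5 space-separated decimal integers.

Answer: 2 3 3 2 4

Derivation:
  byte[0]=0xF5 cont=1 payload=0x75=117: acc |= 117<<0 -> acc=117 shift=7
  byte[1]=0x45 cont=0 payload=0x45=69: acc |= 69<<7 -> acc=8949 shift=14 [end]
Varint 1: bytes[0:2] = F5 45 -> value 8949 (2 byte(s))
  byte[2]=0x98 cont=1 payload=0x18=24: acc |= 24<<0 -> acc=24 shift=7
  byte[3]=0x83 cont=1 payload=0x03=3: acc |= 3<<7 -> acc=408 shift=14
  byte[4]=0x67 cont=0 payload=0x67=103: acc |= 103<<14 -> acc=1687960 shift=21 [end]
Varint 2: bytes[2:5] = 98 83 67 -> value 1687960 (3 byte(s))
  byte[5]=0xA3 cont=1 payload=0x23=35: acc |= 35<<0 -> acc=35 shift=7
  byte[6]=0xD6 cont=1 payload=0x56=86: acc |= 86<<7 -> acc=11043 shift=14
  byte[7]=0x41 cont=0 payload=0x41=65: acc |= 65<<14 -> acc=1076003 shift=21 [end]
Varint 3: bytes[5:8] = A3 D6 41 -> value 1076003 (3 byte(s))
  byte[8]=0xE9 cont=1 payload=0x69=105: acc |= 105<<0 -> acc=105 shift=7
  byte[9]=0x09 cont=0 payload=0x09=9: acc |= 9<<7 -> acc=1257 shift=14 [end]
Varint 4: bytes[8:10] = E9 09 -> value 1257 (2 byte(s))
  byte[10]=0xC4 cont=1 payload=0x44=68: acc |= 68<<0 -> acc=68 shift=7
  byte[11]=0x9B cont=1 payload=0x1B=27: acc |= 27<<7 -> acc=3524 shift=14
  byte[12]=0xFD cont=1 payload=0x7D=125: acc |= 125<<14 -> acc=2051524 shift=21
  byte[13]=0x13 cont=0 payload=0x13=19: acc |= 19<<21 -> acc=41897412 shift=28 [end]
Varint 5: bytes[10:14] = C4 9B FD 13 -> value 41897412 (4 byte(s))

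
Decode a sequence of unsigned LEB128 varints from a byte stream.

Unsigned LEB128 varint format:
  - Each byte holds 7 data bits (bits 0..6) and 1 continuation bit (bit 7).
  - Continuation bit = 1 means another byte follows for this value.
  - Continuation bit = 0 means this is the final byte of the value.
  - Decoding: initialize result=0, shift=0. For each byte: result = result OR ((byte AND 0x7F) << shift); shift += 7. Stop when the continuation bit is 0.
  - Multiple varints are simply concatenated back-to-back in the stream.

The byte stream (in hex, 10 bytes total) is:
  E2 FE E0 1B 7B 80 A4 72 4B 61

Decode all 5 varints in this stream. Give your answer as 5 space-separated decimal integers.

  byte[0]=0xE2 cont=1 payload=0x62=98: acc |= 98<<0 -> acc=98 shift=7
  byte[1]=0xFE cont=1 payload=0x7E=126: acc |= 126<<7 -> acc=16226 shift=14
  byte[2]=0xE0 cont=1 payload=0x60=96: acc |= 96<<14 -> acc=1589090 shift=21
  byte[3]=0x1B cont=0 payload=0x1B=27: acc |= 27<<21 -> acc=58212194 shift=28 [end]
Varint 1: bytes[0:4] = E2 FE E0 1B -> value 58212194 (4 byte(s))
  byte[4]=0x7B cont=0 payload=0x7B=123: acc |= 123<<0 -> acc=123 shift=7 [end]
Varint 2: bytes[4:5] = 7B -> value 123 (1 byte(s))
  byte[5]=0x80 cont=1 payload=0x00=0: acc |= 0<<0 -> acc=0 shift=7
  byte[6]=0xA4 cont=1 payload=0x24=36: acc |= 36<<7 -> acc=4608 shift=14
  byte[7]=0x72 cont=0 payload=0x72=114: acc |= 114<<14 -> acc=1872384 shift=21 [end]
Varint 3: bytes[5:8] = 80 A4 72 -> value 1872384 (3 byte(s))
  byte[8]=0x4B cont=0 payload=0x4B=75: acc |= 75<<0 -> acc=75 shift=7 [end]
Varint 4: bytes[8:9] = 4B -> value 75 (1 byte(s))
  byte[9]=0x61 cont=0 payload=0x61=97: acc |= 97<<0 -> acc=97 shift=7 [end]
Varint 5: bytes[9:10] = 61 -> value 97 (1 byte(s))

Answer: 58212194 123 1872384 75 97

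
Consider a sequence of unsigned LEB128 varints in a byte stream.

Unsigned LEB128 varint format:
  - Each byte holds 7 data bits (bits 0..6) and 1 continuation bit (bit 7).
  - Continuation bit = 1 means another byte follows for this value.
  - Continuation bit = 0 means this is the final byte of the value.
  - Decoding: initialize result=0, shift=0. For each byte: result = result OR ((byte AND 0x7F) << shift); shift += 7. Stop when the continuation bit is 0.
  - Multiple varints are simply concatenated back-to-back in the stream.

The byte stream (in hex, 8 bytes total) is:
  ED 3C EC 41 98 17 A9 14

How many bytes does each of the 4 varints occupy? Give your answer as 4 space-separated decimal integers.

  byte[0]=0xED cont=1 payload=0x6D=109: acc |= 109<<0 -> acc=109 shift=7
  byte[1]=0x3C cont=0 payload=0x3C=60: acc |= 60<<7 -> acc=7789 shift=14 [end]
Varint 1: bytes[0:2] = ED 3C -> value 7789 (2 byte(s))
  byte[2]=0xEC cont=1 payload=0x6C=108: acc |= 108<<0 -> acc=108 shift=7
  byte[3]=0x41 cont=0 payload=0x41=65: acc |= 65<<7 -> acc=8428 shift=14 [end]
Varint 2: bytes[2:4] = EC 41 -> value 8428 (2 byte(s))
  byte[4]=0x98 cont=1 payload=0x18=24: acc |= 24<<0 -> acc=24 shift=7
  byte[5]=0x17 cont=0 payload=0x17=23: acc |= 23<<7 -> acc=2968 shift=14 [end]
Varint 3: bytes[4:6] = 98 17 -> value 2968 (2 byte(s))
  byte[6]=0xA9 cont=1 payload=0x29=41: acc |= 41<<0 -> acc=41 shift=7
  byte[7]=0x14 cont=0 payload=0x14=20: acc |= 20<<7 -> acc=2601 shift=14 [end]
Varint 4: bytes[6:8] = A9 14 -> value 2601 (2 byte(s))

Answer: 2 2 2 2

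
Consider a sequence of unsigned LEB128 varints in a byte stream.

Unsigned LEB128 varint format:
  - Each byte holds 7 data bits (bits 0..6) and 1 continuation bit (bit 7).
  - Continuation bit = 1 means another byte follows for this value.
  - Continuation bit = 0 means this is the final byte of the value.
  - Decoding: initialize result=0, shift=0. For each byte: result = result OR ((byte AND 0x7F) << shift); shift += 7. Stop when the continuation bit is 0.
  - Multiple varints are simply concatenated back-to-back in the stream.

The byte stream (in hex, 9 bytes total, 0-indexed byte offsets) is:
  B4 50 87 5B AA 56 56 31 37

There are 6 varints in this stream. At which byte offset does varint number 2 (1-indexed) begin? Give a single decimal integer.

Answer: 2

Derivation:
  byte[0]=0xB4 cont=1 payload=0x34=52: acc |= 52<<0 -> acc=52 shift=7
  byte[1]=0x50 cont=0 payload=0x50=80: acc |= 80<<7 -> acc=10292 shift=14 [end]
Varint 1: bytes[0:2] = B4 50 -> value 10292 (2 byte(s))
  byte[2]=0x87 cont=1 payload=0x07=7: acc |= 7<<0 -> acc=7 shift=7
  byte[3]=0x5B cont=0 payload=0x5B=91: acc |= 91<<7 -> acc=11655 shift=14 [end]
Varint 2: bytes[2:4] = 87 5B -> value 11655 (2 byte(s))
  byte[4]=0xAA cont=1 payload=0x2A=42: acc |= 42<<0 -> acc=42 shift=7
  byte[5]=0x56 cont=0 payload=0x56=86: acc |= 86<<7 -> acc=11050 shift=14 [end]
Varint 3: bytes[4:6] = AA 56 -> value 11050 (2 byte(s))
  byte[6]=0x56 cont=0 payload=0x56=86: acc |= 86<<0 -> acc=86 shift=7 [end]
Varint 4: bytes[6:7] = 56 -> value 86 (1 byte(s))
  byte[7]=0x31 cont=0 payload=0x31=49: acc |= 49<<0 -> acc=49 shift=7 [end]
Varint 5: bytes[7:8] = 31 -> value 49 (1 byte(s))
  byte[8]=0x37 cont=0 payload=0x37=55: acc |= 55<<0 -> acc=55 shift=7 [end]
Varint 6: bytes[8:9] = 37 -> value 55 (1 byte(s))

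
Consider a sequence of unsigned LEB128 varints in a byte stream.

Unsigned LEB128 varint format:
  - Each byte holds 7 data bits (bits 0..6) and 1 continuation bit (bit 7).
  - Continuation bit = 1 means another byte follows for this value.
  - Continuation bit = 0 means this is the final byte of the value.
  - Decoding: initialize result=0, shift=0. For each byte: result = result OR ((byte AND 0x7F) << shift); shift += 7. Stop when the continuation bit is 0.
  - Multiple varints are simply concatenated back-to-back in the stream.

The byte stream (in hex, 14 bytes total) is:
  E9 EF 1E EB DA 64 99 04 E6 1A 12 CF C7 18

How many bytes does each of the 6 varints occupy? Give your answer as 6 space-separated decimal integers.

  byte[0]=0xE9 cont=1 payload=0x69=105: acc |= 105<<0 -> acc=105 shift=7
  byte[1]=0xEF cont=1 payload=0x6F=111: acc |= 111<<7 -> acc=14313 shift=14
  byte[2]=0x1E cont=0 payload=0x1E=30: acc |= 30<<14 -> acc=505833 shift=21 [end]
Varint 1: bytes[0:3] = E9 EF 1E -> value 505833 (3 byte(s))
  byte[3]=0xEB cont=1 payload=0x6B=107: acc |= 107<<0 -> acc=107 shift=7
  byte[4]=0xDA cont=1 payload=0x5A=90: acc |= 90<<7 -> acc=11627 shift=14
  byte[5]=0x64 cont=0 payload=0x64=100: acc |= 100<<14 -> acc=1650027 shift=21 [end]
Varint 2: bytes[3:6] = EB DA 64 -> value 1650027 (3 byte(s))
  byte[6]=0x99 cont=1 payload=0x19=25: acc |= 25<<0 -> acc=25 shift=7
  byte[7]=0x04 cont=0 payload=0x04=4: acc |= 4<<7 -> acc=537 shift=14 [end]
Varint 3: bytes[6:8] = 99 04 -> value 537 (2 byte(s))
  byte[8]=0xE6 cont=1 payload=0x66=102: acc |= 102<<0 -> acc=102 shift=7
  byte[9]=0x1A cont=0 payload=0x1A=26: acc |= 26<<7 -> acc=3430 shift=14 [end]
Varint 4: bytes[8:10] = E6 1A -> value 3430 (2 byte(s))
  byte[10]=0x12 cont=0 payload=0x12=18: acc |= 18<<0 -> acc=18 shift=7 [end]
Varint 5: bytes[10:11] = 12 -> value 18 (1 byte(s))
  byte[11]=0xCF cont=1 payload=0x4F=79: acc |= 79<<0 -> acc=79 shift=7
  byte[12]=0xC7 cont=1 payload=0x47=71: acc |= 71<<7 -> acc=9167 shift=14
  byte[13]=0x18 cont=0 payload=0x18=24: acc |= 24<<14 -> acc=402383 shift=21 [end]
Varint 6: bytes[11:14] = CF C7 18 -> value 402383 (3 byte(s))

Answer: 3 3 2 2 1 3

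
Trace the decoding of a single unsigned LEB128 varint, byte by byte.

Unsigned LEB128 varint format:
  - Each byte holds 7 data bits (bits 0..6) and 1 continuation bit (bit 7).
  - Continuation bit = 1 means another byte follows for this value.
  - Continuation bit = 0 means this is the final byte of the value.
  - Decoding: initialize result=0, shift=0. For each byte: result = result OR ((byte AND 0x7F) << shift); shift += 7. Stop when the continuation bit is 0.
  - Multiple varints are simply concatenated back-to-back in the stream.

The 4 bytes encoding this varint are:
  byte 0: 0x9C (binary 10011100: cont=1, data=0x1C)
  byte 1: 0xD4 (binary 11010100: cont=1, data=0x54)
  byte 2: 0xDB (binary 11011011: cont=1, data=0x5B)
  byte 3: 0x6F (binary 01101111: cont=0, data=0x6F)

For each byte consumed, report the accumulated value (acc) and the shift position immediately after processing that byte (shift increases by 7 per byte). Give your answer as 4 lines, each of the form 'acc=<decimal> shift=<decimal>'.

Answer: acc=28 shift=7
acc=10780 shift=14
acc=1501724 shift=21
acc=234285596 shift=28

Derivation:
byte 0=0x9C: payload=0x1C=28, contrib = 28<<0 = 28; acc -> 28, shift -> 7
byte 1=0xD4: payload=0x54=84, contrib = 84<<7 = 10752; acc -> 10780, shift -> 14
byte 2=0xDB: payload=0x5B=91, contrib = 91<<14 = 1490944; acc -> 1501724, shift -> 21
byte 3=0x6F: payload=0x6F=111, contrib = 111<<21 = 232783872; acc -> 234285596, shift -> 28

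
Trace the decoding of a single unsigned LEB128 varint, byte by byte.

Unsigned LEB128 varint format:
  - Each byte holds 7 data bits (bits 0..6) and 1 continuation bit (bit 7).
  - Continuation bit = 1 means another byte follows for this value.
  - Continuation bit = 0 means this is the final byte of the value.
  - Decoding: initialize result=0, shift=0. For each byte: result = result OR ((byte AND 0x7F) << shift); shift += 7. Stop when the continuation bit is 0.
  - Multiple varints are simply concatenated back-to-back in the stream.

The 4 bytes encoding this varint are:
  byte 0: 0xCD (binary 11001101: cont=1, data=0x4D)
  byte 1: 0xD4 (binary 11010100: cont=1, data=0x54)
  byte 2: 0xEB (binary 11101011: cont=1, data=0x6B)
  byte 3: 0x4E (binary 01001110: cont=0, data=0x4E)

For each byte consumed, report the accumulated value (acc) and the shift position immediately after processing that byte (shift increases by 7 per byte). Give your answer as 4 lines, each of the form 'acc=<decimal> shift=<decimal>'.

byte 0=0xCD: payload=0x4D=77, contrib = 77<<0 = 77; acc -> 77, shift -> 7
byte 1=0xD4: payload=0x54=84, contrib = 84<<7 = 10752; acc -> 10829, shift -> 14
byte 2=0xEB: payload=0x6B=107, contrib = 107<<14 = 1753088; acc -> 1763917, shift -> 21
byte 3=0x4E: payload=0x4E=78, contrib = 78<<21 = 163577856; acc -> 165341773, shift -> 28

Answer: acc=77 shift=7
acc=10829 shift=14
acc=1763917 shift=21
acc=165341773 shift=28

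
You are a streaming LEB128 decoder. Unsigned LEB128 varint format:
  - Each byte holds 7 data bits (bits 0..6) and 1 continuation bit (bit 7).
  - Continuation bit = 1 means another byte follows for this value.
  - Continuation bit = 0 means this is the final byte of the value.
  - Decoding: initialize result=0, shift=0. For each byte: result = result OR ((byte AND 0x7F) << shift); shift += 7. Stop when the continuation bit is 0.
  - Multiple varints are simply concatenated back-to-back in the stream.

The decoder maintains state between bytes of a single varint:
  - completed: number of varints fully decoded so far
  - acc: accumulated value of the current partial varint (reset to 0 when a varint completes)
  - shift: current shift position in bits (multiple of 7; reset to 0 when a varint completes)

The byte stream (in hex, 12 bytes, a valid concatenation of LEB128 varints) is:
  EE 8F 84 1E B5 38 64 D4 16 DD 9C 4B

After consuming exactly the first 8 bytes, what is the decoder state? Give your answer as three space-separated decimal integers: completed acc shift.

Answer: 3 84 7

Derivation:
byte[0]=0xEE cont=1 payload=0x6E: acc |= 110<<0 -> completed=0 acc=110 shift=7
byte[1]=0x8F cont=1 payload=0x0F: acc |= 15<<7 -> completed=0 acc=2030 shift=14
byte[2]=0x84 cont=1 payload=0x04: acc |= 4<<14 -> completed=0 acc=67566 shift=21
byte[3]=0x1E cont=0 payload=0x1E: varint #1 complete (value=62982126); reset -> completed=1 acc=0 shift=0
byte[4]=0xB5 cont=1 payload=0x35: acc |= 53<<0 -> completed=1 acc=53 shift=7
byte[5]=0x38 cont=0 payload=0x38: varint #2 complete (value=7221); reset -> completed=2 acc=0 shift=0
byte[6]=0x64 cont=0 payload=0x64: varint #3 complete (value=100); reset -> completed=3 acc=0 shift=0
byte[7]=0xD4 cont=1 payload=0x54: acc |= 84<<0 -> completed=3 acc=84 shift=7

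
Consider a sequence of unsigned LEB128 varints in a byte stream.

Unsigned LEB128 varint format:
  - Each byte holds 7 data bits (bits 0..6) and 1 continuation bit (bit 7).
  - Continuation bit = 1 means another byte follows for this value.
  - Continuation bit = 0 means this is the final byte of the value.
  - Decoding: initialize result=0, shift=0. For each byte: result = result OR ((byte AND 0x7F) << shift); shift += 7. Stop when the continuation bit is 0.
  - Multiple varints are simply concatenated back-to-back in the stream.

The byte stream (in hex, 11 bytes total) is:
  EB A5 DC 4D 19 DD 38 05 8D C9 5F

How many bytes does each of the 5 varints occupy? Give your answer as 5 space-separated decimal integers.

  byte[0]=0xEB cont=1 payload=0x6B=107: acc |= 107<<0 -> acc=107 shift=7
  byte[1]=0xA5 cont=1 payload=0x25=37: acc |= 37<<7 -> acc=4843 shift=14
  byte[2]=0xDC cont=1 payload=0x5C=92: acc |= 92<<14 -> acc=1512171 shift=21
  byte[3]=0x4D cont=0 payload=0x4D=77: acc |= 77<<21 -> acc=162992875 shift=28 [end]
Varint 1: bytes[0:4] = EB A5 DC 4D -> value 162992875 (4 byte(s))
  byte[4]=0x19 cont=0 payload=0x19=25: acc |= 25<<0 -> acc=25 shift=7 [end]
Varint 2: bytes[4:5] = 19 -> value 25 (1 byte(s))
  byte[5]=0xDD cont=1 payload=0x5D=93: acc |= 93<<0 -> acc=93 shift=7
  byte[6]=0x38 cont=0 payload=0x38=56: acc |= 56<<7 -> acc=7261 shift=14 [end]
Varint 3: bytes[5:7] = DD 38 -> value 7261 (2 byte(s))
  byte[7]=0x05 cont=0 payload=0x05=5: acc |= 5<<0 -> acc=5 shift=7 [end]
Varint 4: bytes[7:8] = 05 -> value 5 (1 byte(s))
  byte[8]=0x8D cont=1 payload=0x0D=13: acc |= 13<<0 -> acc=13 shift=7
  byte[9]=0xC9 cont=1 payload=0x49=73: acc |= 73<<7 -> acc=9357 shift=14
  byte[10]=0x5F cont=0 payload=0x5F=95: acc |= 95<<14 -> acc=1565837 shift=21 [end]
Varint 5: bytes[8:11] = 8D C9 5F -> value 1565837 (3 byte(s))

Answer: 4 1 2 1 3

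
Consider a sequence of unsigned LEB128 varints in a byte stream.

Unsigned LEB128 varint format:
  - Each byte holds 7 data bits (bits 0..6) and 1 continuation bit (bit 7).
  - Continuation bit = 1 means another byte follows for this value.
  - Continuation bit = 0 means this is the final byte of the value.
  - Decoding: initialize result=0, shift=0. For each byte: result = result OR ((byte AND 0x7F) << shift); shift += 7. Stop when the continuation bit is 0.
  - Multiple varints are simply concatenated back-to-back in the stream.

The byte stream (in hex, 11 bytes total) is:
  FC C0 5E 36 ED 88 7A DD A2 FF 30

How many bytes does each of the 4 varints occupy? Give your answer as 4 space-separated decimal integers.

  byte[0]=0xFC cont=1 payload=0x7C=124: acc |= 124<<0 -> acc=124 shift=7
  byte[1]=0xC0 cont=1 payload=0x40=64: acc |= 64<<7 -> acc=8316 shift=14
  byte[2]=0x5E cont=0 payload=0x5E=94: acc |= 94<<14 -> acc=1548412 shift=21 [end]
Varint 1: bytes[0:3] = FC C0 5E -> value 1548412 (3 byte(s))
  byte[3]=0x36 cont=0 payload=0x36=54: acc |= 54<<0 -> acc=54 shift=7 [end]
Varint 2: bytes[3:4] = 36 -> value 54 (1 byte(s))
  byte[4]=0xED cont=1 payload=0x6D=109: acc |= 109<<0 -> acc=109 shift=7
  byte[5]=0x88 cont=1 payload=0x08=8: acc |= 8<<7 -> acc=1133 shift=14
  byte[6]=0x7A cont=0 payload=0x7A=122: acc |= 122<<14 -> acc=1999981 shift=21 [end]
Varint 3: bytes[4:7] = ED 88 7A -> value 1999981 (3 byte(s))
  byte[7]=0xDD cont=1 payload=0x5D=93: acc |= 93<<0 -> acc=93 shift=7
  byte[8]=0xA2 cont=1 payload=0x22=34: acc |= 34<<7 -> acc=4445 shift=14
  byte[9]=0xFF cont=1 payload=0x7F=127: acc |= 127<<14 -> acc=2085213 shift=21
  byte[10]=0x30 cont=0 payload=0x30=48: acc |= 48<<21 -> acc=102748509 shift=28 [end]
Varint 4: bytes[7:11] = DD A2 FF 30 -> value 102748509 (4 byte(s))

Answer: 3 1 3 4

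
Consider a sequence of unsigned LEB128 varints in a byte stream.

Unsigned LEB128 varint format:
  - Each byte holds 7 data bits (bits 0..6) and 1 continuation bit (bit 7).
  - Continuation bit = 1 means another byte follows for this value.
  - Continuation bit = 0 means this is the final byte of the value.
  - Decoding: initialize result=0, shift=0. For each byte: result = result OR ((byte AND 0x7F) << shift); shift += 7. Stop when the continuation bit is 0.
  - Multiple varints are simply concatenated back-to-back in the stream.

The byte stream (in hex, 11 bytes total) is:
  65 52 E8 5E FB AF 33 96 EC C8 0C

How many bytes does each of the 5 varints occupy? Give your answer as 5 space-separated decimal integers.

Answer: 1 1 2 3 4

Derivation:
  byte[0]=0x65 cont=0 payload=0x65=101: acc |= 101<<0 -> acc=101 shift=7 [end]
Varint 1: bytes[0:1] = 65 -> value 101 (1 byte(s))
  byte[1]=0x52 cont=0 payload=0x52=82: acc |= 82<<0 -> acc=82 shift=7 [end]
Varint 2: bytes[1:2] = 52 -> value 82 (1 byte(s))
  byte[2]=0xE8 cont=1 payload=0x68=104: acc |= 104<<0 -> acc=104 shift=7
  byte[3]=0x5E cont=0 payload=0x5E=94: acc |= 94<<7 -> acc=12136 shift=14 [end]
Varint 3: bytes[2:4] = E8 5E -> value 12136 (2 byte(s))
  byte[4]=0xFB cont=1 payload=0x7B=123: acc |= 123<<0 -> acc=123 shift=7
  byte[5]=0xAF cont=1 payload=0x2F=47: acc |= 47<<7 -> acc=6139 shift=14
  byte[6]=0x33 cont=0 payload=0x33=51: acc |= 51<<14 -> acc=841723 shift=21 [end]
Varint 4: bytes[4:7] = FB AF 33 -> value 841723 (3 byte(s))
  byte[7]=0x96 cont=1 payload=0x16=22: acc |= 22<<0 -> acc=22 shift=7
  byte[8]=0xEC cont=1 payload=0x6C=108: acc |= 108<<7 -> acc=13846 shift=14
  byte[9]=0xC8 cont=1 payload=0x48=72: acc |= 72<<14 -> acc=1193494 shift=21
  byte[10]=0x0C cont=0 payload=0x0C=12: acc |= 12<<21 -> acc=26359318 shift=28 [end]
Varint 5: bytes[7:11] = 96 EC C8 0C -> value 26359318 (4 byte(s))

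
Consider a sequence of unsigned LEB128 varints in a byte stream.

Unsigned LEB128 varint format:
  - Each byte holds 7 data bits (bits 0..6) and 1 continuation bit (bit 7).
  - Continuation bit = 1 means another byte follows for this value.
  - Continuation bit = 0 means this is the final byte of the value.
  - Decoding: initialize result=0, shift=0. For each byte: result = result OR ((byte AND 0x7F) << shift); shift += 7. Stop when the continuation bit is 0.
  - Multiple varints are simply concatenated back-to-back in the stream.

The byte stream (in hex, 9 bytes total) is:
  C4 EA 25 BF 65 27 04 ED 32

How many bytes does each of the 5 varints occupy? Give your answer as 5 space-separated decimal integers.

  byte[0]=0xC4 cont=1 payload=0x44=68: acc |= 68<<0 -> acc=68 shift=7
  byte[1]=0xEA cont=1 payload=0x6A=106: acc |= 106<<7 -> acc=13636 shift=14
  byte[2]=0x25 cont=0 payload=0x25=37: acc |= 37<<14 -> acc=619844 shift=21 [end]
Varint 1: bytes[0:3] = C4 EA 25 -> value 619844 (3 byte(s))
  byte[3]=0xBF cont=1 payload=0x3F=63: acc |= 63<<0 -> acc=63 shift=7
  byte[4]=0x65 cont=0 payload=0x65=101: acc |= 101<<7 -> acc=12991 shift=14 [end]
Varint 2: bytes[3:5] = BF 65 -> value 12991 (2 byte(s))
  byte[5]=0x27 cont=0 payload=0x27=39: acc |= 39<<0 -> acc=39 shift=7 [end]
Varint 3: bytes[5:6] = 27 -> value 39 (1 byte(s))
  byte[6]=0x04 cont=0 payload=0x04=4: acc |= 4<<0 -> acc=4 shift=7 [end]
Varint 4: bytes[6:7] = 04 -> value 4 (1 byte(s))
  byte[7]=0xED cont=1 payload=0x6D=109: acc |= 109<<0 -> acc=109 shift=7
  byte[8]=0x32 cont=0 payload=0x32=50: acc |= 50<<7 -> acc=6509 shift=14 [end]
Varint 5: bytes[7:9] = ED 32 -> value 6509 (2 byte(s))

Answer: 3 2 1 1 2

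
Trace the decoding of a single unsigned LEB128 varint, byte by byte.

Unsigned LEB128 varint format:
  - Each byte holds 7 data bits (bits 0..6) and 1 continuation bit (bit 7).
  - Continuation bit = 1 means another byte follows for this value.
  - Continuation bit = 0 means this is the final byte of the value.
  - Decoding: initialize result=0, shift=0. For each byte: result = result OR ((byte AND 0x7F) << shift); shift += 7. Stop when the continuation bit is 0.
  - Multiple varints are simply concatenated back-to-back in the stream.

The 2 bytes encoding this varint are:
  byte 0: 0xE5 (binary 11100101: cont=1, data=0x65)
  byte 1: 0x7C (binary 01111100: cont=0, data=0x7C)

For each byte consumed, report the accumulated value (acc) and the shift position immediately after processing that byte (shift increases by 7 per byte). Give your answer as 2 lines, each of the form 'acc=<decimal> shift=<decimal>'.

Answer: acc=101 shift=7
acc=15973 shift=14

Derivation:
byte 0=0xE5: payload=0x65=101, contrib = 101<<0 = 101; acc -> 101, shift -> 7
byte 1=0x7C: payload=0x7C=124, contrib = 124<<7 = 15872; acc -> 15973, shift -> 14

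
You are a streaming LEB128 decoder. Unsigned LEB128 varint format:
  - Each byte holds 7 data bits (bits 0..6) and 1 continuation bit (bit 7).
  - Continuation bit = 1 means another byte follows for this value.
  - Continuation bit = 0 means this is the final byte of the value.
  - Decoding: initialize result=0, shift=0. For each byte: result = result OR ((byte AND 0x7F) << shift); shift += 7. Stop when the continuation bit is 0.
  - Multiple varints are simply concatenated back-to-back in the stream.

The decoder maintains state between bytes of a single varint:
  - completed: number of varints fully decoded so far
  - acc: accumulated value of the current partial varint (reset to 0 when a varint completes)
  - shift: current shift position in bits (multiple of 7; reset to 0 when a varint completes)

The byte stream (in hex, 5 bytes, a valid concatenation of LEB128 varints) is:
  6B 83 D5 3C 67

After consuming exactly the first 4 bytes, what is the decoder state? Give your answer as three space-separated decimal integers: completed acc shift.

byte[0]=0x6B cont=0 payload=0x6B: varint #1 complete (value=107); reset -> completed=1 acc=0 shift=0
byte[1]=0x83 cont=1 payload=0x03: acc |= 3<<0 -> completed=1 acc=3 shift=7
byte[2]=0xD5 cont=1 payload=0x55: acc |= 85<<7 -> completed=1 acc=10883 shift=14
byte[3]=0x3C cont=0 payload=0x3C: varint #2 complete (value=993923); reset -> completed=2 acc=0 shift=0

Answer: 2 0 0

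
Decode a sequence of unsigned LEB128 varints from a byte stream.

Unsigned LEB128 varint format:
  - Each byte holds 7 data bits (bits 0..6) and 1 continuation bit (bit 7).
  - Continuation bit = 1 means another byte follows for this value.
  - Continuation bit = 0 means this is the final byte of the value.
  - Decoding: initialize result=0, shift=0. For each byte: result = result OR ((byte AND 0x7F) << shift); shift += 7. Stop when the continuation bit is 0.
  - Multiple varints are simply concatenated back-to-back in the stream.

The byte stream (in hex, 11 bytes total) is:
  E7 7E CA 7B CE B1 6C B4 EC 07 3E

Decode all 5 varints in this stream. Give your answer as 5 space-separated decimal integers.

Answer: 16231 15818 1775822 128564 62

Derivation:
  byte[0]=0xE7 cont=1 payload=0x67=103: acc |= 103<<0 -> acc=103 shift=7
  byte[1]=0x7E cont=0 payload=0x7E=126: acc |= 126<<7 -> acc=16231 shift=14 [end]
Varint 1: bytes[0:2] = E7 7E -> value 16231 (2 byte(s))
  byte[2]=0xCA cont=1 payload=0x4A=74: acc |= 74<<0 -> acc=74 shift=7
  byte[3]=0x7B cont=0 payload=0x7B=123: acc |= 123<<7 -> acc=15818 shift=14 [end]
Varint 2: bytes[2:4] = CA 7B -> value 15818 (2 byte(s))
  byte[4]=0xCE cont=1 payload=0x4E=78: acc |= 78<<0 -> acc=78 shift=7
  byte[5]=0xB1 cont=1 payload=0x31=49: acc |= 49<<7 -> acc=6350 shift=14
  byte[6]=0x6C cont=0 payload=0x6C=108: acc |= 108<<14 -> acc=1775822 shift=21 [end]
Varint 3: bytes[4:7] = CE B1 6C -> value 1775822 (3 byte(s))
  byte[7]=0xB4 cont=1 payload=0x34=52: acc |= 52<<0 -> acc=52 shift=7
  byte[8]=0xEC cont=1 payload=0x6C=108: acc |= 108<<7 -> acc=13876 shift=14
  byte[9]=0x07 cont=0 payload=0x07=7: acc |= 7<<14 -> acc=128564 shift=21 [end]
Varint 4: bytes[7:10] = B4 EC 07 -> value 128564 (3 byte(s))
  byte[10]=0x3E cont=0 payload=0x3E=62: acc |= 62<<0 -> acc=62 shift=7 [end]
Varint 5: bytes[10:11] = 3E -> value 62 (1 byte(s))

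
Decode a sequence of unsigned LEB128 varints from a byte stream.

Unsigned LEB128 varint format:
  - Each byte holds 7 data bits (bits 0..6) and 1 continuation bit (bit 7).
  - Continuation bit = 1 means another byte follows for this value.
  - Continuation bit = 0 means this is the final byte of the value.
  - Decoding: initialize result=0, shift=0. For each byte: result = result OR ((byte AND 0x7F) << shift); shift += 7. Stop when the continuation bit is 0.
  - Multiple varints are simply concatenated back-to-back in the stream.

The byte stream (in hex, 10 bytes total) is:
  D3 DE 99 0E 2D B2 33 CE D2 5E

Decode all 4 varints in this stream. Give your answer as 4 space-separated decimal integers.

  byte[0]=0xD3 cont=1 payload=0x53=83: acc |= 83<<0 -> acc=83 shift=7
  byte[1]=0xDE cont=1 payload=0x5E=94: acc |= 94<<7 -> acc=12115 shift=14
  byte[2]=0x99 cont=1 payload=0x19=25: acc |= 25<<14 -> acc=421715 shift=21
  byte[3]=0x0E cont=0 payload=0x0E=14: acc |= 14<<21 -> acc=29781843 shift=28 [end]
Varint 1: bytes[0:4] = D3 DE 99 0E -> value 29781843 (4 byte(s))
  byte[4]=0x2D cont=0 payload=0x2D=45: acc |= 45<<0 -> acc=45 shift=7 [end]
Varint 2: bytes[4:5] = 2D -> value 45 (1 byte(s))
  byte[5]=0xB2 cont=1 payload=0x32=50: acc |= 50<<0 -> acc=50 shift=7
  byte[6]=0x33 cont=0 payload=0x33=51: acc |= 51<<7 -> acc=6578 shift=14 [end]
Varint 3: bytes[5:7] = B2 33 -> value 6578 (2 byte(s))
  byte[7]=0xCE cont=1 payload=0x4E=78: acc |= 78<<0 -> acc=78 shift=7
  byte[8]=0xD2 cont=1 payload=0x52=82: acc |= 82<<7 -> acc=10574 shift=14
  byte[9]=0x5E cont=0 payload=0x5E=94: acc |= 94<<14 -> acc=1550670 shift=21 [end]
Varint 4: bytes[7:10] = CE D2 5E -> value 1550670 (3 byte(s))

Answer: 29781843 45 6578 1550670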